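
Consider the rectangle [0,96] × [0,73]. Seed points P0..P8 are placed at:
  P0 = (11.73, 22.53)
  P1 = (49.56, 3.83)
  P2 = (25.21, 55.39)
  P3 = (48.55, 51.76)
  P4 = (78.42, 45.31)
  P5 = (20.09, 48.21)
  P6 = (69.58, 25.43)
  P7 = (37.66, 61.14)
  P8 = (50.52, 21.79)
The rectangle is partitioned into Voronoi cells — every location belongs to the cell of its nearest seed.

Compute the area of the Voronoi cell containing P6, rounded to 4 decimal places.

1. box [0,96]×[0,73]: [(0, 0) (96, 0) (96, 73) (0, 73)]
2. ⊥bis P6·P0 via (40.655,23.98): [(41.8571, 0) (96, 0) (96, 73) (38.1976, 73)]  |A|=4086.0015
3. ⊥bis P6·P1 via (59.57,14.63): [(40.2249, 32.5601) (75.3546, 0) (96, 0) (96, 73) (38.1976, 73)]  |A|=3540.6612
4. ⊥bis P6·P2 via (47.395,40.41): [(41.3748, 31.4942) (75.3546, 0) (96, 0) (96, 73) (69.4008, 73)]  |A|=2870.9353
5. ⊥bis P6·P3 via (59.065,38.595): [(45.448, 27.719) (75.3546, 0) (96, 0) (96, 68.0953)]  |A|=2007.3112
6. ⊥bis P6·P4 via (74,35.37): [(61.8125, 40.7894) (45.448, 27.719) (75.3546, 0) (96, 0) (96, 25.5873)]  |A|=1280.689
7. ⊥bis P6·P5 via (44.835,36.82): [(61.8125, 40.7894) (45.448, 27.719) (75.3546, 0) (96, 0) (96, 25.5873)]  |A|=1280.689
8. ⊥bis P6·P7 via (53.62,43.285): [(61.8125, 40.7894) (45.448, 27.719) (75.3546, 0) (96, 0) (96, 25.5873)]  |A|=1280.689
9. ⊥bis P6·P8 via (60.05,23.61): [(61.8125, 40.7894) (57.4366, 37.2944) (62.237, 12.158) (75.3546, 0) (96, 0) (96, 25.5873)]  |A|=1107.0311
10. canonical 6-gon: [(61.8125, 40.7894) (57.4366, 37.2944) (62.237, 12.158) (75.3546, 0) (96, 0) (96, 25.5873)]
11. shoelace: 1107.0311

Area of P6's cell: 1107.0311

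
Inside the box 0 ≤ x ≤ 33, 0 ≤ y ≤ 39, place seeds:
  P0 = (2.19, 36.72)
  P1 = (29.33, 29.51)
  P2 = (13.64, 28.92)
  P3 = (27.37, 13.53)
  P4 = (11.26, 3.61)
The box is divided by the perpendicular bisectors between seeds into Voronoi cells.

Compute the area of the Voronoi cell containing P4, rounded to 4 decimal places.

1. box [0,33]×[0,39]: [(0, 0) (33, 0) (33, 39) (0, 39)]
2. ⊥bis P4·P0 via (6.725,20.165): [(0, 18.3228) (0, 0) (33, 0) (33, 27.3627)]  |A|=753.8097
3. ⊥bis P4·P1 via (20.295,16.56): [(12.7588, 21.8179) (0, 18.3228) (0, 0) (33, 0) (33, 7.6959)]  |A|=554.7708
4. ⊥bis P4·P2 via (12.45,16.265): [(22.0058, 15.3664) (0, 17.4357) (0, 0) (33, 0) (33, 7.6959)]  |A|=487.6948
5. ⊥bis P4·P3 via (19.315,8.57): [(14.7074, 16.0527) (0, 17.4357) (0, 0) (24.5921, 0)]  |A|=325.6023
6. canonical 4-gon: [(14.7074, 16.0527) (0, 17.4357) (0, 0) (24.5921, 0)]
7. shoelace: 325.6023

Area of P4's cell: 325.6023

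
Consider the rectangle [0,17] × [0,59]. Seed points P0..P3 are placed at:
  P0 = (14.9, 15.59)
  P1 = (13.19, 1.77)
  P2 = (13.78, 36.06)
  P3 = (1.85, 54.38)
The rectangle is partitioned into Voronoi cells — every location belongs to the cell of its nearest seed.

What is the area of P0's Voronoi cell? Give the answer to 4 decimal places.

Area of P0's cell: 274.3692

1. box [0,17]×[0,59]: [(0, 0) (17, 0) (17, 59) (0, 59)]
2. ⊥bis P0·P1 via (14.045,8.68): [(0, 10.4178) (17, 8.3144) (17, 59) (0, 59)]  |A|=843.7762
3. ⊥bis P0·P2 via (14.34,25.825): [(0, 25.0404) (0, 10.4178) (17, 8.3144) (17, 25.9705)]  |A|=274.3692
4. ⊥bis P0·P3 via (8.375,34.985): [(0, 25.0404) (0, 10.4178) (17, 8.3144) (17, 25.9705)]  |A|=274.3692
5. canonical 4-gon: [(0, 25.0404) (0, 10.4178) (17, 8.3144) (17, 25.9705)]
6. shoelace: 274.3692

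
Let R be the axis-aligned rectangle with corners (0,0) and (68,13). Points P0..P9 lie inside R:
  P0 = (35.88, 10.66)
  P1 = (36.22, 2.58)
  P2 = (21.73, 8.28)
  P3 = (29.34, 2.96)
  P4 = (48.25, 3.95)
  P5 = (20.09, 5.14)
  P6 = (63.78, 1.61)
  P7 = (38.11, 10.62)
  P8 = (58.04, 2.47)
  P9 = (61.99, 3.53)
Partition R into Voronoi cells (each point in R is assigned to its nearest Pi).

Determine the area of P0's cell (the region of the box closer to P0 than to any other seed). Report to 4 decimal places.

1. box [0,68]×[0,13]: [(0, 0) (68, 0) (68, 13) (0, 13)]
2. ⊥bis P0·P1 via (36.05,6.62): [(0, 5.103) (68, 7.9644) (68, 13) (0, 13)]  |A|=439.7058
3. ⊥bis P0·P2 via (28.805,9.47): [(29.3319, 6.3373) (68, 7.9644) (68, 13) (28.2113, 13)]  |A|=229.908
4. ⊥bis P0·P3 via (32.61,6.81): [(28.6928, 10.1371) (32.9855, 6.491) (68, 7.9644) (68, 13) (28.2113, 13)]  |A|=222.9174
5. ⊥bis P0·P4 via (42.065,7.305): [(28.6928, 10.1371) (32.9855, 6.491) (41.8253, 6.863) (45.1542, 13) (28.2113, 13)]  |A|=86.9129
6. ⊥bis P0·P5 via (27.985,7.9): [(28.6928, 10.1371) (32.9855, 6.491) (41.8253, 6.863) (45.1542, 13) (28.2113, 13)]  |A|=86.9129
7. ⊥bis P0·P6 via (49.83,6.135): [(28.6928, 10.1371) (32.9855, 6.491) (41.8253, 6.863) (45.1542, 13) (28.2113, 13)]  |A|=86.9129
8. ⊥bis P0·P7 via (36.995,10.64): [(28.6928, 10.1371) (32.9855, 6.491) (36.9236, 6.6568) (37.0373, 13) (28.2113, 13)]  |A|=46.4718
9. ⊥bis P0·P8 via (46.96,6.565): [(28.6928, 10.1371) (32.9855, 6.491) (36.9236, 6.6568) (37.0373, 13) (28.2113, 13)]  |A|=46.4718
10. ⊥bis P0·P9 via (48.935,7.095): [(28.6928, 10.1371) (32.9855, 6.491) (36.9236, 6.6568) (37.0373, 13) (28.2113, 13)]  |A|=46.4718
11. canonical 5-gon: [(28.6928, 10.1371) (32.9855, 6.491) (36.9236, 6.6568) (37.0373, 13) (28.2113, 13)]
12. shoelace: 46.4718

Area of P0's cell: 46.4718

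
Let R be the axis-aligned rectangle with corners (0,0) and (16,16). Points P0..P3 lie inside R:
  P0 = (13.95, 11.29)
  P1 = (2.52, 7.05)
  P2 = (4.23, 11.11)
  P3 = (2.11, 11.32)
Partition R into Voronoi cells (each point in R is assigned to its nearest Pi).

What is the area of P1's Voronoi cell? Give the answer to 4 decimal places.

1. box [0,16]×[0,16]: [(0, 0) (16, 0) (16, 16) (0, 16)]
2. ⊥bis P1·P0 via (8.235,9.17): [(0, 0) (11.6366, 0) (5.7014, 16) (0, 16)]  |A|=138.7043
3. ⊥bis P1·P2 via (3.375,9.08): [(0, 10.5015) (0, 0) (11.6366, 0) (9.1745, 6.6374)]  |A|=86.7912
4. ⊥bis P1·P3 via (2.315,9.185): [(2.9752, 9.2484) (0, 8.9627) (0, 0) (11.6366, 0) (9.1745, 6.6374)]  |A|=84.5021
5. canonical 5-gon: [(2.9752, 9.2484) (0, 8.9627) (0, 0) (11.6366, 0) (9.1745, 6.6374)]
6. shoelace: 84.5021

Area of P1's cell: 84.5021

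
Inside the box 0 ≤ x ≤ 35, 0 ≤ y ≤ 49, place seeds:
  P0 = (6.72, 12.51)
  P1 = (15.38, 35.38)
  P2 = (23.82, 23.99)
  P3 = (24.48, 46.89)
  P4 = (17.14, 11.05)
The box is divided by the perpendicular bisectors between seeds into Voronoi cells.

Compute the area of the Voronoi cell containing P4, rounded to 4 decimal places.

1. box [0,35]×[0,49]: [(0, 0) (35, 0) (35, 49) (0, 49)]
2. ⊥bis P4·P0 via (11.93,11.78): [(10.2794, 0) (35, 0) (35, 49) (17.1451, 49)]  |A|=1043.099
3. ⊥bis P4·P1 via (16.26,23.215): [(13.5043, 23.0157) (10.2794, 0) (35, 0) (35, 24.5706)]  |A|=548.5615
4. ⊥bis P4·P2 via (20.48,17.52): [(13.2567, 21.2489) (10.2794, 0) (35, 0) (35, 10.0244)]  |A|=371.623
5. ⊥bis P4·P3 via (20.81,28.97): [(13.2567, 21.2489) (10.2794, 0) (35, 0) (35, 10.0244)]  |A|=371.623
6. canonical 4-gon: [(13.2567, 21.2489) (10.2794, 0) (35, 0) (35, 10.0244)]
7. shoelace: 371.623

Area of P4's cell: 371.6230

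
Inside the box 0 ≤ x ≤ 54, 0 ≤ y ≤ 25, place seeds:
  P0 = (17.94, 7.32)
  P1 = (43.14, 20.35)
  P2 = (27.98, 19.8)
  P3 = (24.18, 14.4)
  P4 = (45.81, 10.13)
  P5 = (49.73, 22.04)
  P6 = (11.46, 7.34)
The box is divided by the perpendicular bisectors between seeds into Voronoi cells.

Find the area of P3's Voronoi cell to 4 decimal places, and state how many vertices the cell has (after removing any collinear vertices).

1. box [0,54]×[0,25]: [(0, 0) (54, 0) (54, 25) (0, 25)]
2. ⊥bis P3·P0 via (21.06,10.86): [(33.3819, 0) (54, 0) (54, 25) (5.0165, 25)]  |A|=870.0192
3. ⊥bis P3·P1 via (33.66,17.375): [(33.3819, 0) (39.1126, 0) (31.2671, 25) (5.0165, 25)]  |A|=399.7659
4. ⊥bis P3·P2 via (26.08,17.1): [(33.3819, 0) (39.1126, 0) (35.9191, 10.1762) (14.8537, 25) (5.0165, 25)]  |A|=278.1108
5. ⊥bis P3·P4 via (34.995,12.265): [(32.6935, 0.6067) (34.7457, 11.0019) (14.8537, 25) (5.0165, 25)]  |A|=237.7338
6. ⊥bis P3·P5 via (36.955,18.22): [(32.6935, 0.6067) (34.7457, 11.0019) (14.8537, 25) (5.0165, 25)]  |A|=237.7338
7. ⊥bis P3·P6 via (17.82,10.87): [(14.7281, 16.4406) (32.6935, 0.6067) (34.7457, 11.0019) (14.8537, 25) (9.9774, 25)]  |A|=216.5029
8. canonical 5-gon: [(14.7281, 16.4406) (32.6935, 0.6067) (34.7457, 11.0019) (14.8537, 25) (9.9774, 25)]
9. shoelace: 216.5029

Area of P3's cell: 216.5029 (5 vertices)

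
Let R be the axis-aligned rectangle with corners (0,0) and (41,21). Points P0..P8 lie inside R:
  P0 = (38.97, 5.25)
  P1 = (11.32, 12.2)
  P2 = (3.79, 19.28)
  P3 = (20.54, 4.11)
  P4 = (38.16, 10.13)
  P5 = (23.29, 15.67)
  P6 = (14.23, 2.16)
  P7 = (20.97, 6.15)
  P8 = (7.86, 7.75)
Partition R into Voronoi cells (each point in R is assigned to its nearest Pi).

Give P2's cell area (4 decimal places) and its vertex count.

1. box [0,41]×[0,21]: [(0, 0) (41, 0) (41, 21) (0, 21)]
2. ⊥bis P2·P0 via (21.38,12.265): [(0, 0) (16.4886, 0) (24.8636, 21) (0, 21)]  |A|=434.1983
3. ⊥bis P2·P1 via (7.555,15.74): [(0, 7.7048) (12.5007, 21) (0, 21)]  |A|=83.0993
4. ⊥bis P2·P3 via (12.165,11.695): [(0, 7.7048) (12.5007, 21) (0, 21)]  |A|=83.0993
5. ⊥bis P2·P4 via (20.975,14.705): [(0, 7.7048) (12.5007, 21) (0, 21)]  |A|=83.0993
6. ⊥bis P2·P5 via (13.54,17.475): [(0, 7.7048) (12.5007, 21) (0, 21)]  |A|=83.0993
7. ⊥bis P2·P6 via (9.01,10.72): [(0, 7.7048) (12.5007, 21) (0, 21)]  |A|=83.0993
8. ⊥bis P2·P7 via (12.38,12.715): [(0, 7.7048) (12.5007, 21) (0, 21)]  |A|=83.0993
9. ⊥bis P2·P8 via (5.825,13.515): [(0, 11.4588) (5.2831, 13.3237) (12.5007, 21) (0, 21)]  |A|=73.1829
10. canonical 4-gon: [(0, 11.4588) (5.2831, 13.3237) (12.5007, 21) (0, 21)]
11. shoelace: 73.1829

Area of P2's cell: 73.1829 (4 vertices)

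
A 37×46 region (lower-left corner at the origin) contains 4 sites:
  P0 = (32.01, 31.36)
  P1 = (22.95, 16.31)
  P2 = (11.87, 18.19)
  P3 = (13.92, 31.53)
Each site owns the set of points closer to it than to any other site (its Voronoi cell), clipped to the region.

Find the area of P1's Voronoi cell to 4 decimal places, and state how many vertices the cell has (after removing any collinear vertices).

Area of P1's cell: 473.8089 (5 vertices)

1. box [0,37]×[0,46]: [(0, 0) (37, 0) (37, 46) (0, 46)]
2. ⊥bis P1·P0 via (27.48,23.835): [(0, 40.3778) (0, 0) (37, 0) (37, 18.104)]  |A|=1081.9133
3. ⊥bis P1·P2 via (17.41,17.25): [(19.357, 28.725) (14.4831, 0) (37, 0) (37, 18.104)]  |A|=483.1032
4. ⊥bis P1·P3 via (18.435,23.92): [(22.9193, 26.5805) (18.5537, 23.9904) (14.4831, 0) (37, 0) (37, 18.104)]  |A|=473.8089
5. canonical 5-gon: [(22.9193, 26.5805) (18.5537, 23.9904) (14.4831, 0) (37, 0) (37, 18.104)]
6. shoelace: 473.8089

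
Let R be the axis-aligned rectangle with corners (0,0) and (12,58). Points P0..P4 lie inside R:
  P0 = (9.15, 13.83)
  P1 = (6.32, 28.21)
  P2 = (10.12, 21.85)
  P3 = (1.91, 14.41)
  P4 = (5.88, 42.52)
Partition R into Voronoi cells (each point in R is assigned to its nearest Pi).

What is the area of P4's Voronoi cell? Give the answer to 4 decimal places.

1. box [0,12]×[0,58]: [(0, 0) (12, 0) (12, 58) (0, 58)]
2. ⊥bis P4·P0 via (7.515,28.175): [(0, 27.3185) (12, 28.6862) (12, 58) (0, 58)]  |A|=359.9721
3. ⊥bis P4·P1 via (6.1,35.365): [(0, 35.1774) (12, 35.5464) (12, 58) (0, 58)]  |A|=271.6569
4. ⊥bis P4·P2 via (8,32.185): [(0, 35.1774) (12, 35.5464) (12, 58) (0, 58)]  |A|=271.6569
5. ⊥bis P4·P3 via (3.895,28.465): [(0, 35.1774) (12, 35.5464) (12, 58) (0, 58)]  |A|=271.6569
6. canonical 4-gon: [(0, 35.1774) (12, 35.5464) (12, 58) (0, 58)]
7. shoelace: 271.6569

Area of P4's cell: 271.6569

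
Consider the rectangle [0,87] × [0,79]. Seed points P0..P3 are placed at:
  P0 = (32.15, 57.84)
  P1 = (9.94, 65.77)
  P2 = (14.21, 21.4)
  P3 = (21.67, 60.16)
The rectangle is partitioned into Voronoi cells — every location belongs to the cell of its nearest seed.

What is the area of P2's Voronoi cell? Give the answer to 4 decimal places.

1. box [0,87]×[0,79]: [(0, 0) (87, 0) (87, 79) (0, 79)]
2. ⊥bis P2·P0 via (23.18,39.62): [(0, 51.0319) (0, 0) (87, 0) (87, 8.2004)]  |A|=2576.6038
3. ⊥bis P2·P1 via (12.075,43.585): [(14.6273, 43.8306) (0, 42.4229) (0, 0) (87, 0) (87, 8.2004)]  |A|=2513.641
4. ⊥bis P2·P3 via (17.94,40.78): [(22.6748, 39.8687) (6.2691, 43.0263) (0, 42.4229) (0, 0) (87, 0) (87, 8.2004)]  |A|=2493.8471
5. canonical 6-gon: [(22.6748, 39.8687) (6.2691, 43.0263) (0, 42.4229) (0, 0) (87, 0) (87, 8.2004)]
6. shoelace: 2493.8471

Area of P2's cell: 2493.8471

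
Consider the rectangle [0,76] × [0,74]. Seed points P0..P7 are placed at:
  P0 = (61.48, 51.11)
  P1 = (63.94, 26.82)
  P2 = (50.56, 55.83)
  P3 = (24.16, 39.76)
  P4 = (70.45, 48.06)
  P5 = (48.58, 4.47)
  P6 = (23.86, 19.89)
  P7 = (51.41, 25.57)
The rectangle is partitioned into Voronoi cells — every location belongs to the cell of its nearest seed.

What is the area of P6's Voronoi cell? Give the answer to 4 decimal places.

Area of P6's cell: 1060.7105

1. box [0,76]×[0,74]: [(0, 0) (76, 0) (76, 74) (0, 74)]
2. ⊥bis P6·P0 via (42.67,35.5): [(0, 0) (72.1307, 0) (10.7197, 74) (0, 74)]  |A|=3065.4636
3. ⊥bis P6·P1 via (43.9,23.355): [(0, 0) (47.9382, 0) (41.5711, 36.8241) (10.7197, 74) (0, 74)]  |A|=2620.03
4. ⊥bis P6·P2 via (37.21,37.86): [(0, 65.5035) (0, 0) (47.9382, 0) (42.0084, 34.2953)]  |A|=2197.8739
5. ⊥bis P6·P3 via (24.01,29.825): [(0, 30.1875) (0, 0) (47.9382, 0) (42.8304, 29.5408)]  |A|=1354.5393
6. ⊥bis P6·P4 via (47.155,33.975): [(0, 30.1875) (0, 0) (47.9382, 0) (42.8304, 29.5408)]  |A|=1354.5393
7. ⊥bis P6·P5 via (36.22,12.18): [(0, 30.1875) (0, 0) (28.6223, 0) (43.7461, 24.2452) (42.8304, 29.5408)]  |A|=1120.3807
8. ⊥bis P6·P7 via (37.635,22.73): [(36.2102, 29.6408) (0, 30.1875) (0, 0) (28.6223, 0) (38.9183, 16.5056)]  |A|=1060.7105
9. canonical 5-gon: [(36.2102, 29.6408) (0, 30.1875) (0, 0) (28.6223, 0) (38.9183, 16.5056)]
10. shoelace: 1060.7105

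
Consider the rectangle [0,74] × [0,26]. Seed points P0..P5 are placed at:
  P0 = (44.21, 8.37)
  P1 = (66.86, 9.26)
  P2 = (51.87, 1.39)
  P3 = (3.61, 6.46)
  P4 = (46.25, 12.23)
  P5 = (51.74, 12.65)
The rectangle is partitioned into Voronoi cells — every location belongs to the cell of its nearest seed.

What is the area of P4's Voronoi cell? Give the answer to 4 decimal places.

1. box [0,74]×[0,26]: [(0, 0) (74, 0) (74, 26) (0, 26)]
2. ⊥bis P4·P0 via (45.23,10.3): [(64.7192, 0) (74, 0) (74, 26) (15.5231, 26)]  |A|=880.8494
3. ⊥bis P4·P1 via (56.555,10.745): [(55.6939, 4.7698) (58.7533, 26) (15.5231, 26)]  |A|=458.8921
4. ⊥bis P4·P2 via (49.06,6.81): [(50.4601, 7.5359) (56.5473, 10.6918) (58.7533, 26) (15.5231, 26)]  |A|=442.2145
5. ⊥bis P4·P3 via (24.93,9.345): [(23.2272, 21.9284) (50.4601, 7.5359) (56.5473, 10.6918) (58.7533, 26) (22.6763, 26)]  |A|=427.6522
6. ⊥bis P4·P5 via (48.995,12.44): [(23.2272, 21.9284) (49.3243, 8.1362) (47.9576, 26) (22.6763, 26)]  |A|=275.1393
7. canonical 4-gon: [(23.2272, 21.9284) (49.3243, 8.1362) (47.9576, 26) (22.6763, 26)]
8. shoelace: 275.1393

Area of P4's cell: 275.1393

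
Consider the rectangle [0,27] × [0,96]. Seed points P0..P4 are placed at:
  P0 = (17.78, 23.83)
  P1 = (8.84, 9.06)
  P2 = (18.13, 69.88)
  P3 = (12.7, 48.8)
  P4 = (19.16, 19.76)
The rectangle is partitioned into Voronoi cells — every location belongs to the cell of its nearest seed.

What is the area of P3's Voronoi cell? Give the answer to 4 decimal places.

Area of P3's cell: 644.5515

1. box [0,27]×[0,96]: [(0, 0) (27, 0) (27, 96) (0, 96)]
2. ⊥bis P3·P0 via (15.24,36.315): [(0, 33.2145) (27, 38.7075) (27, 96) (0, 96)]  |A|=1621.0528
3. ⊥bis P3·P1 via (10.77,28.93): [(0, 33.2145) (27, 38.7075) (27, 96) (0, 96)]  |A|=1621.0528
4. ⊥bis P3·P2 via (15.415,59.34): [(0, 63.3108) (0, 33.2145) (27, 38.7075) (27, 56.3558)]  |A|=644.5515
5. ⊥bis P3·P4 via (15.93,34.28): [(0, 63.3108) (0, 33.2145) (27, 38.7075) (27, 56.3558)]  |A|=644.5515
6. canonical 4-gon: [(0, 63.3108) (0, 33.2145) (27, 38.7075) (27, 56.3558)]
7. shoelace: 644.5515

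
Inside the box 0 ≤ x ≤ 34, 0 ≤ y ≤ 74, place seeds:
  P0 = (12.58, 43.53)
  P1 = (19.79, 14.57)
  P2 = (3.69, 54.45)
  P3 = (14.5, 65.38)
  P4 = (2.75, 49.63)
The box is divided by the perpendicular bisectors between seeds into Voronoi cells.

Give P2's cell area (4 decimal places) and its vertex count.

Area of P2's cell: 142.7896 (4 vertices)

1. box [0,34]×[0,74]: [(0, 0) (34, 0) (34, 74) (0, 74)]
2. ⊥bis P2·P0 via (8.135,48.99): [(0, 42.3673) (34, 70.0468) (34, 74) (0, 74)]  |A|=604.9613
3. ⊥bis P2·P1 via (11.74,34.51): [(0, 42.3673) (34, 70.0468) (34, 74) (0, 74)]  |A|=604.9613
4. ⊥bis P2·P3 via (9.095,59.915): [(0, 68.9101) (0, 42.3673) (14.7205, 54.3513)]  |A|=195.3621
5. ⊥bis P2·P4 via (3.22,52.04): [(0, 68.9101) (0, 52.668) (10.2076, 50.6773) (14.7205, 54.3513)]  |A|=142.7896
6. canonical 4-gon: [(0, 68.9101) (0, 52.668) (10.2076, 50.6773) (14.7205, 54.3513)]
7. shoelace: 142.7896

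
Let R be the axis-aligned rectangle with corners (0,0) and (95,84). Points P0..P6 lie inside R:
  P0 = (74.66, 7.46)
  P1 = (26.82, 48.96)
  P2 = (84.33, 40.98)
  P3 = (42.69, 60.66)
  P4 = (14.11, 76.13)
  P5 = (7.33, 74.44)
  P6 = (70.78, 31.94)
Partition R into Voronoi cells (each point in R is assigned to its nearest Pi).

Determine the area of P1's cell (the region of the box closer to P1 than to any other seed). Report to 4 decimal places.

1. box [0,95]×[0,84]: [(0, 0) (95, 0) (95, 84) (0, 84)]
2. ⊥bis P1·P0 via (50.74,28.21): [(0, 0) (26.2685, 0) (95, 79.2316) (95, 84) (0, 84)]  |A|=5257.1463
3. ⊥bis P1·P2 via (55.575,44.97): [(0, 0) (26.2685, 0) (53.7272, 31.6536) (60.9907, 84) (0, 84)]  |A|=4268.6137
4. ⊥bis P1·P3 via (34.755,54.81): [(0, 0) (26.2685, 0) (52.6999, 30.4693) (13.235, 84) (0, 84)]  |A|=2967.8269
5. ⊥bis P1·P4 via (20.465,62.545): [(0, 52.9716) (0, 0) (26.2685, 0) (52.6999, 30.4693) (26.8503, 65.532)]  |A|=2429.054
6. ⊥bis P1·P5 via (17.075,61.7): [(14.5816, 59.7928) (0, 48.6391) (0, 0) (26.2685, 0) (52.6999, 30.4693) (26.8503, 65.532)]  |A|=2397.4668
7. ⊥bis P1·P6 via (48.8,40.45): [(14.5816, 59.7928) (0, 48.6391) (0, 0) (26.2685, 0) (38.6772, 14.3043) (47.6092, 37.3744) (26.8503, 65.532)]  |A|=2307.9072
8. canonical 7-gon: [(14.5816, 59.7928) (0, 48.6391) (0, 0) (26.2685, 0) (38.6772, 14.3043) (47.6092, 37.3744) (26.8503, 65.532)]
9. shoelace: 2307.9072

Area of P1's cell: 2307.9072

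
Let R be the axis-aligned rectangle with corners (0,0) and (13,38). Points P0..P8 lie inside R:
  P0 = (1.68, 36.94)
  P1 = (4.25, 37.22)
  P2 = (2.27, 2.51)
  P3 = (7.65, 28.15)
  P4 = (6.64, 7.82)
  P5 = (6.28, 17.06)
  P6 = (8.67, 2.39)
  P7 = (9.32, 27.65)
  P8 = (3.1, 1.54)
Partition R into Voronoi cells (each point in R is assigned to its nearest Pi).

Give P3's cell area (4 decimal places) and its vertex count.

Area of P3's cell: 76.5420 (5 vertices)

1. box [0,13]×[0,38]: [(0, 0) (13, 0) (13, 38) (0, 38)]
2. ⊥bis P3·P0 via (4.665,32.545): [(0, 29.3766) (0, 0) (13, 0) (13, 38) (12.6967, 38)]  |A|=439.2556
3. ⊥bis P3·P1 via (5.95,32.685): [(3.5422, 31.7824) (0, 29.3766) (0, 0) (13, 0) (13, 35.3278)]  |A|=425.6761
4. ⊥bis P3·P2 via (4.96,15.33): [(3.5422, 31.7824) (0, 29.3766) (0, 16.3707) (13, 13.643) (13, 35.3278)]  |A|=230.5869
5. ⊥bis P3·P4 via (7.145,17.985): [(3.5422, 31.7824) (0, 29.3766) (0, 18.34) (13, 17.6941) (13, 35.3278)]  |A|=191.4546
6. ⊥bis P3·P5 via (6.965,22.605): [(3.5422, 31.7824) (0, 29.3766) (0, 23.4654) (13, 21.8595) (13, 35.3278)]  |A|=131.0644
7. ⊥bis P3·P6 via (8.16,15.27): [(3.5422, 31.7824) (0, 29.3766) (0, 23.4654) (13, 21.8595) (13, 35.3278)]  |A|=131.0644
8. ⊥bis P3·P7 via (8.485,27.9): [(10.4192, 34.3603) (3.5422, 31.7824) (0, 29.3766) (0, 23.4654) (6.902, 22.6128)]  |A|=76.542
9. ⊥bis P3·P8 via (5.375,14.845): [(10.4192, 34.3603) (3.5422, 31.7824) (0, 29.3766) (0, 23.4654) (6.902, 22.6128)]  |A|=76.542
10. canonical 5-gon: [(10.4192, 34.3603) (3.5422, 31.7824) (0, 29.3766) (0, 23.4654) (6.902, 22.6128)]
11. shoelace: 76.542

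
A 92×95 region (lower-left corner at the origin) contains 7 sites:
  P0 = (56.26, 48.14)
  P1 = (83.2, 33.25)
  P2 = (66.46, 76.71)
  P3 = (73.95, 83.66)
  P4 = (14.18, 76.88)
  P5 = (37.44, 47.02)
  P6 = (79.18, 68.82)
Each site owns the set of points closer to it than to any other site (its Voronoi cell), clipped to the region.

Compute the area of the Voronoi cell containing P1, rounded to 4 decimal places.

Area of P1's cell: 1567.2770

1. box [0,92]×[0,95]: [(0, 0) (92, 0) (92, 95) (0, 95)]
2. ⊥bis P1·P0 via (69.73,40.695): [(47.2375, 0) (92, 0) (92, 80.9874)]  |A|=1812.6001
3. ⊥bis P1·P2 via (74.83,54.98): [(78.3816, 56.348) (47.2375, 0) (92, 0) (92, 61.5936)]  |A|=1680.5433
4. ⊥bis P1·P3 via (78.575,58.455): [(88.6525, 60.3042) (78.3816, 56.348) (47.2375, 0) (92, 0) (92, 60.9184)]  |A|=1679.4133
5. ⊥bis P1·P4 via (48.69,55.065): [(88.6525, 60.3042) (78.3816, 56.348) (47.2375, 0) (92, 0) (92, 60.9184)]  |A|=1679.4133
6. ⊥bis P1·P5 via (60.32,40.135): [(88.6525, 60.3042) (78.3816, 56.348) (49.444, 3.9921) (48.2427, 0) (92, 0) (92, 60.9184)]  |A|=1677.4069
7. ⊥bis P1·P6 via (81.19,51.035): [(75.0622, 50.3425) (49.444, 3.9921) (48.2427, 0) (92, 0) (92, 52.2567)]  |A|=1567.277
8. canonical 5-gon: [(75.0622, 50.3425) (49.444, 3.9921) (48.2427, 0) (92, 0) (92, 52.2567)]
9. shoelace: 1567.277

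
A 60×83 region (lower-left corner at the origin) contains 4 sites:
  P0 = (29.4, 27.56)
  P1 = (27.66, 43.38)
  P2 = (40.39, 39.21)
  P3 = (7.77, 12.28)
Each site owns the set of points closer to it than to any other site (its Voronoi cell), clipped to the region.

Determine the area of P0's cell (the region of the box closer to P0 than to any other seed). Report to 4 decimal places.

Area of P0's cell: 1040.8113

1. box [0,60]×[0,83]: [(0, 0) (60, 0) (60, 83) (0, 83)]
2. ⊥bis P0·P1 via (28.53,35.47): [(0, 32.3321) (0, 0) (60, 0) (60, 38.9313)]  |A|=2137.9009
3. ⊥bis P0·P2 via (34.895,33.385): [(32.251, 35.8793) (0, 32.3321) (0, 0) (60, 0) (60, 9.7023)]  |A|=1732.3618
4. ⊥bis P0·P3 via (18.585,19.92): [(32.251, 35.8793) (9.109, 33.3339) (32.657, 0) (60, 0) (60, 9.7023)]  |A|=1040.8113
5. canonical 5-gon: [(32.251, 35.8793) (9.109, 33.3339) (32.657, 0) (60, 0) (60, 9.7023)]
6. shoelace: 1040.8113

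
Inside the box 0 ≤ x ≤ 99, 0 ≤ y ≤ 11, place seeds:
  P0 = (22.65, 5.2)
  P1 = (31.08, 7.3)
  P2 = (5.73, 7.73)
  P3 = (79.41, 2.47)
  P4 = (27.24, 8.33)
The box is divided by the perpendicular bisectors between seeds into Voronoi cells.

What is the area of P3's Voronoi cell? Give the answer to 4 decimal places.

1. box [0,99]×[0,11]: [(0, 0) (99, 0) (99, 11) (0, 11)]
2. ⊥bis P3·P0 via (51.03,3.835): [(50.8455, 0) (99, 0) (99, 11) (51.3746, 11)]  |A|=526.7891
3. ⊥bis P3·P1 via (55.245,4.885): [(54.7568, 0) (99, 0) (99, 11) (55.8561, 11)]  |A|=480.6289
4. ⊥bis P3·P2 via (42.57,5.1): [(54.7568, 0) (99, 0) (99, 11) (55.8561, 11)]  |A|=480.6289
5. ⊥bis P3·P4 via (53.325,5.4): [(54.7568, 0) (99, 0) (99, 11) (55.8561, 11)]  |A|=480.6289
6. canonical 4-gon: [(54.7568, 0) (99, 0) (99, 11) (55.8561, 11)]
7. shoelace: 480.6289

Area of P3's cell: 480.6289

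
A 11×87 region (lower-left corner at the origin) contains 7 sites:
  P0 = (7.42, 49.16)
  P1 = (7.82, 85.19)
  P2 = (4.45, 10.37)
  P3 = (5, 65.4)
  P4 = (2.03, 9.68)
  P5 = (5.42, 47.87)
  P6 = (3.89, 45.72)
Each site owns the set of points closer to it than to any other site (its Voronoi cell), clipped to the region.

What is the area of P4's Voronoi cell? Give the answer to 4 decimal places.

Area of P4's cell: 65.2174

1. box [0,11]×[0,87]: [(0, 0) (11, 0) (11, 87) (0, 87)]
2. ⊥bis P4·P0 via (4.725,29.42): [(0, 30.0651) (0, 0) (11, 0) (11, 28.5633)]  |A|=322.4561
3. ⊥bis P4·P1 via (4.925,47.435): [(0, 30.0651) (0, 0) (11, 0) (11, 28.5633)]  |A|=322.4561
4. ⊥bis P4·P2 via (3.24,10.025): [(0, 21.3885) (0, 0) (6.0984, 0)]  |A|=65.2174
5. ⊥bis P4·P3 via (3.515,37.54): [(0, 21.3885) (0, 0) (6.0984, 0)]  |A|=65.2174
6. ⊥bis P4·P5 via (3.725,28.775): [(0, 21.3885) (0, 0) (6.0984, 0)]  |A|=65.2174
7. ⊥bis P4·P6 via (2.96,27.7): [(0, 21.3885) (0, 0) (6.0984, 0)]  |A|=65.2174
8. canonical 3-gon: [(0, 21.3885) (0, 0) (6.0984, 0)]
9. shoelace: 65.2174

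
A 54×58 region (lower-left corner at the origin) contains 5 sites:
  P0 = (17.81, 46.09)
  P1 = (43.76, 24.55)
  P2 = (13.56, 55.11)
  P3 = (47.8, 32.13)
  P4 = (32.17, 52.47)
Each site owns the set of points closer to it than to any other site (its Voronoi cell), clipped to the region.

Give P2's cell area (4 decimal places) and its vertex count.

Area of P2's cell: 216.2693 (4 vertices)

1. box [0,54]×[0,58]: [(0, 0) (54, 0) (54, 58) (0, 58)]
2. ⊥bis P2·P0 via (15.685,50.6): [(0, 43.2096) (31.3904, 58) (0, 58)]  |A|=232.1381
3. ⊥bis P2·P1 via (28.66,39.83): [(0, 43.2096) (31.3904, 58) (0, 58)]  |A|=232.1381
4. ⊥bis P2·P3 via (30.68,43.62): [(0, 43.2096) (31.3904, 58) (0, 58)]  |A|=232.1381
5. ⊥bis P2·P4 via (22.865,53.79): [(0, 43.2096) (22.8943, 53.9969) (23.4622, 58) (0, 58)]  |A|=216.2693
6. canonical 4-gon: [(0, 43.2096) (22.8943, 53.9969) (23.4622, 58) (0, 58)]
7. shoelace: 216.2693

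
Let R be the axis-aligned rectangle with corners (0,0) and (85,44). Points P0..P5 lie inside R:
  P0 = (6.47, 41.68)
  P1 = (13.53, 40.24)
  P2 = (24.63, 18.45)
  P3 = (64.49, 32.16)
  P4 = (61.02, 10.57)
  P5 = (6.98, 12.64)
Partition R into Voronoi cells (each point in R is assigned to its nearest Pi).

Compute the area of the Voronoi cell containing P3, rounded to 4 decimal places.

1. box [0,85]×[0,44]: [(0, 0) (85, 0) (85, 44) (0, 44)]
2. ⊥bis P3·P0 via (35.48,36.92): [(29.4221, 0) (85, 0) (85, 44) (36.6417, 44)]  |A|=2286.5961
3. ⊥bis P3·P1 via (39.01,36.2): [(33.2703, 0) (85, 0) (85, 44) (40.2467, 44)]  |A|=2122.6256
4. ⊥bis P3·P2 via (44.56,25.305): [(39.5788, 39.7872) (53.2638, 0) (85, 0) (85, 44) (40.2467, 44)]  |A|=1724.8831
5. ⊥bis P3·P4 via (62.755,21.365): [(39.5788, 39.7872) (44.9298, 24.2299) (85, 17.7897) (85, 44) (40.2467, 44)]  |A|=983.9807
6. ⊥bis P3·P5 via (35.735,22.4): [(39.5788, 39.7872) (44.9298, 24.2299) (85, 17.7897) (85, 44) (40.2467, 44)]  |A|=983.9807
7. canonical 5-gon: [(39.5788, 39.7872) (44.9298, 24.2299) (85, 17.7897) (85, 44) (40.2467, 44)]
8. shoelace: 983.9807

Area of P3's cell: 983.9807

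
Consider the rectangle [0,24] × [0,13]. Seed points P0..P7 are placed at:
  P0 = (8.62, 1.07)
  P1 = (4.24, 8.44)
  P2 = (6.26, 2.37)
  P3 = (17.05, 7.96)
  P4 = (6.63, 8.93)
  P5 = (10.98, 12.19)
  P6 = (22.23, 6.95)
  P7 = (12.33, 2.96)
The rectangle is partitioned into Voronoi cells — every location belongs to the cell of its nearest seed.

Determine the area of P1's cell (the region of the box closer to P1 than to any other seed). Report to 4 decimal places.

1. box [0,24]×[0,13]: [(0, 0) (24, 0) (24, 13) (0, 13)]
2. ⊥bis P1·P0 via (6.43,4.755): [(0, 0.9336) (20.3034, 13) (0, 13)]  |A|=122.4943
3. ⊥bis P1·P2 via (5.25,5.405): [(0, 3.6579) (10.4171, 7.1245) (20.3034, 13) (0, 13)]  |A|=108.305
4. ⊥bis P1·P3 via (10.645,8.2): [(0, 3.6579) (10.4171, 7.1245) (10.609, 7.2386) (10.8249, 13) (0, 13)]  |A|=80.9999
5. ⊥bis P1·P4 via (5.435,8.685): [(0, 3.6579) (6.0527, 5.6721) (4.5503, 13) (0, 13)]  |A|=44.9447
6. ⊥bis P1·P5 via (7.61,10.315): [(0, 3.6579) (6.0527, 5.6721) (4.5503, 13) (0, 13)]  |A|=44.9447
7. ⊥bis P1·P6 via (13.235,7.695): [(0, 3.6579) (6.0527, 5.6721) (4.5503, 13) (0, 13)]  |A|=44.9447
8. ⊥bis P1·P7 via (8.285,5.7): [(0, 3.6579) (6.0527, 5.6721) (4.5503, 13) (0, 13)]  |A|=44.9447
9. canonical 4-gon: [(0, 3.6579) (6.0527, 5.6721) (4.5503, 13) (0, 13)]
10. shoelace: 44.9447

Area of P1's cell: 44.9447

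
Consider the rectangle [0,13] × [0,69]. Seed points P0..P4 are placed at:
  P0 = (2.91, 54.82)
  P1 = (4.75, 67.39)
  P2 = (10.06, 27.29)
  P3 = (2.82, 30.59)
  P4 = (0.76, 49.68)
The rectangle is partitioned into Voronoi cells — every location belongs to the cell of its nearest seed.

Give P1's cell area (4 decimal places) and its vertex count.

Area of P1's cell: 107.7159 (4 vertices)

1. box [0,13]×[0,69]: [(0, 0) (13, 0) (13, 69) (0, 69)]
2. ⊥bis P1·P0 via (3.83,61.105): [(0, 61.6656) (13, 59.7627) (13, 69) (0, 69)]  |A|=107.7159
3. ⊥bis P1·P2 via (7.405,47.34): [(0, 61.6656) (13, 59.7627) (13, 69) (0, 69)]  |A|=107.7159
4. ⊥bis P1·P3 via (3.785,48.99): [(0, 61.6656) (13, 59.7627) (13, 69) (0, 69)]  |A|=107.7159
5. ⊥bis P1·P4 via (2.755,58.535): [(0, 61.6656) (13, 59.7627) (13, 69) (0, 69)]  |A|=107.7159
6. canonical 4-gon: [(0, 61.6656) (13, 59.7627) (13, 69) (0, 69)]
7. shoelace: 107.7159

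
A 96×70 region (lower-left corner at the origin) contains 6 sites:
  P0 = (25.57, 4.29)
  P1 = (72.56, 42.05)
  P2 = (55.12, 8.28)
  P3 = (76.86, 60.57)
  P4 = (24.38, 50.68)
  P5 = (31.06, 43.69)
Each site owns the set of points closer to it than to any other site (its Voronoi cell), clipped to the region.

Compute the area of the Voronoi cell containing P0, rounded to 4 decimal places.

1. box [0,96]×[0,70]: [(0, 0) (96, 0) (96, 70) (0, 70)]
2. ⊥bis P0·P1 via (49.065,23.17): [(0, 0) (67.6838, 0) (11.4336, 70) (0, 70)]  |A|=2769.1094
3. ⊥bis P0·P2 via (40.345,6.285): [(0, 0) (41.1936, 0) (35.8435, 39.6234) (11.4336, 70) (0, 70)]  |A|=2244.2937
4. ⊥bis P0·P3 via (51.215,32.43): [(0, 0) (41.1936, 0) (35.8435, 39.6234) (15.3835, 65.0845) (9.9898, 70) (0, 70)]  |A|=2240.7453
5. ⊥bis P0·P4 via (24.975,27.485): [(0, 26.8443) (0, 0) (41.1936, 0) (37.4393, 27.8047)]  |A|=1075.2055
6. ⊥bis P0·P5 via (28.315,23.99): [(6.6129, 27.014) (0, 26.8443) (0, 0) (41.1936, 0) (38.1392, 22.6211)]  |A|=995.0323
7. canonical 5-gon: [(6.6129, 27.014) (0, 26.8443) (0, 0) (41.1936, 0) (38.1392, 22.6211)]
8. shoelace: 995.0323

Area of P0's cell: 995.0323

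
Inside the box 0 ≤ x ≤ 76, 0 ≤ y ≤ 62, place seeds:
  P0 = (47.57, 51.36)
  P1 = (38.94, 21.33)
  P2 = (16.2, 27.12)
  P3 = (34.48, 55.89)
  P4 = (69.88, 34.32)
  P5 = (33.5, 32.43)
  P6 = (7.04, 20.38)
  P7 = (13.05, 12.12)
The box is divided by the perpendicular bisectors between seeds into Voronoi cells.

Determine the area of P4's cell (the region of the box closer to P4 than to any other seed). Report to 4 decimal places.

1. box [0,76]×[0,62]: [(0, 0) (76, 0) (76, 62) (0, 62)]
2. ⊥bis P4·P0 via (58.725,42.84): [(26.0045, 0) (76, 0) (76, 62) (73.3591, 62)]  |A|=1631.7279
3. ⊥bis P4·P1 via (54.41,27.825): [(51.8727, 33.8685) (66.0922, 0) (76, 0) (76, 62) (73.3591, 62)]  |A|=952.8745
4. ⊥bis P4·P2 via (43.04,30.72): [(51.8727, 33.8685) (66.0922, 0) (76, 0) (76, 62) (73.3591, 62)]  |A|=952.8745
5. ⊥bis P4·P3 via (52.18,45.105): [(51.8727, 33.8685) (66.0922, 0) (76, 0) (76, 62) (73.3591, 62)]  |A|=952.8745
6. ⊥bis P4·P5 via (51.69,33.375): [(51.8727, 33.8685) (66.0922, 0) (76, 0) (76, 62) (73.3591, 62)]  |A|=952.8745
7. ⊥bis P4·P6 via (38.46,27.35): [(51.8727, 33.8685) (66.0922, 0) (76, 0) (76, 62) (73.3591, 62)]  |A|=952.8745
8. ⊥bis P4·P7 via (41.465,23.22): [(51.8727, 33.8685) (66.0922, 0) (76, 0) (76, 62) (73.3591, 62)]  |A|=952.8745
9. canonical 5-gon: [(51.8727, 33.8685) (66.0922, 0) (76, 0) (76, 62) (73.3591, 62)]
10. shoelace: 952.8745

Area of P4's cell: 952.8745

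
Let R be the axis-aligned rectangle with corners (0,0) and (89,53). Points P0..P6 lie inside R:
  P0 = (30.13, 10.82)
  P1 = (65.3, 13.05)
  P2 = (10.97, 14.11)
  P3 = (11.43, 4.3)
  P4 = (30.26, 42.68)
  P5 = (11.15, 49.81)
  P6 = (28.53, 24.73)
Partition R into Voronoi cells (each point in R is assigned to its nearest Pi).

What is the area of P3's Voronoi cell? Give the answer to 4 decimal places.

1. box [0,89]×[0,53]: [(0, 0) (89, 0) (89, 53) (0, 53)]
2. ⊥bis P3·P0 via (20.78,7.56): [(0, 0) (23.4159, 0) (4.9367, 53) (0, 53)]  |A|=751.345
3. ⊥bis P3·P1 via (38.365,8.675): [(0, 0) (23.4159, 0) (4.9367, 53) (0, 53)]  |A|=751.345
4. ⊥bis P3·P2 via (11.2,9.205): [(0, 8.6798) (0, 0) (23.4159, 0) (20.0616, 9.6205)]  |A|=199.702
5. ⊥bis P3·P4 via (20.845,23.49): [(0, 8.6798) (0, 0) (23.4159, 0) (20.0616, 9.6205)]  |A|=199.702
6. ⊥bis P3·P5 via (11.29,27.055): [(0, 8.6798) (0, 0) (23.4159, 0) (20.0616, 9.6205)]  |A|=199.702
7. ⊥bis P3·P6 via (19.98,14.515): [(0, 8.6798) (0, 0) (23.4159, 0) (20.0616, 9.6205)]  |A|=199.702
8. canonical 4-gon: [(0, 8.6798) (0, 0) (23.4159, 0) (20.0616, 9.6205)]
9. shoelace: 199.702

Area of P3's cell: 199.7020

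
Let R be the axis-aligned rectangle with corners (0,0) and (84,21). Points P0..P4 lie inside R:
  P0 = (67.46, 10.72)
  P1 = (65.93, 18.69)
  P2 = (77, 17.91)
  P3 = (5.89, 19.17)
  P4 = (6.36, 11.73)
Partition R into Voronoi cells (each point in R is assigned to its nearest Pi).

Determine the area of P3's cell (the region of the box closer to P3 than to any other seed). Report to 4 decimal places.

Area of P3's cell: 172.4710

1. box [0,84]×[0,21]: [(0, 0) (84, 0) (84, 21) (0, 21)]
2. ⊥bis P3·P0 via (36.675,14.945): [(0, 0) (34.6239, 0) (37.506, 21) (0, 21)]  |A|=757.3641
3. ⊥bis P3·P1 via (35.91,18.93): [(0, 0) (34.6239, 0) (35.8289, 8.7796) (35.9265, 21) (0, 21)]  |A|=747.7134
4. ⊥bis P3·P2 via (41.445,18.54): [(0, 0) (34.6239, 0) (35.8289, 8.7796) (35.9265, 21) (0, 21)]  |A|=747.7134
5. ⊥bis P3·P4 via (6.125,15.45): [(0, 15.0631) (35.8972, 17.3308) (35.9265, 21) (0, 21)]  |A|=172.471
6. canonical 4-gon: [(0, 15.0631) (35.8972, 17.3308) (35.9265, 21) (0, 21)]
7. shoelace: 172.471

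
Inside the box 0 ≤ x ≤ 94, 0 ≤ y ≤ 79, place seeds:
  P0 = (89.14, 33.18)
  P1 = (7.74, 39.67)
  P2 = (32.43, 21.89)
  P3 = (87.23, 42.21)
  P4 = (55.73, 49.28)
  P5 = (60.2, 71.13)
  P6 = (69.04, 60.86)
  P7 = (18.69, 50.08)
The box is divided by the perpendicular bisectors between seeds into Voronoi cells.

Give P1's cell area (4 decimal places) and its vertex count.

1. box [0,94]×[0,79]: [(0, 0) (94, 0) (94, 79) (0, 79)]
2. ⊥bis P1·P0 via (48.44,36.425): [(0, 0) (45.5358, 0) (51.8345, 79) (0, 79)]  |A|=3846.1283
3. ⊥bis P1·P2 via (20.085,30.78): [(0, 2.8892) (51.4641, 74.3542) (51.8345, 79) (0, 79)]  |A|=2078.8925
4. ⊥bis P1·P3 via (47.485,40.94): [(0, 2.8892) (46.6317, 67.6438) (46.2688, 79) (0, 79)]  |A|=2037.3079
5. ⊥bis P1·P4 via (31.735,44.475): [(0, 2.8892) (31.346, 46.4175) (24.8214, 79) (0, 79)]  |A|=1597.2567
6. ⊥bis P1·P5 via (33.97,55.4): [(0, 2.8892) (31.346, 46.4175) (27.3301, 66.4722) (19.8172, 79) (0, 79)]  |A|=1565.911
7. ⊥bis P1·P6 via (38.39,50.265): [(0, 2.8892) (31.346, 46.4175) (27.3301, 66.4722) (19.8172, 79) (0, 79)]  |A|=1565.911
8. ⊥bis P1·P7 via (13.215,44.875): [(0, 58.7755) (0, 2.8892) (22.8994, 34.6882)]  |A|=639.8822
9. canonical 3-gon: [(0, 58.7755) (0, 2.8892) (22.8994, 34.6882)]
10. shoelace: 639.8822

Area of P1's cell: 639.8822 (3 vertices)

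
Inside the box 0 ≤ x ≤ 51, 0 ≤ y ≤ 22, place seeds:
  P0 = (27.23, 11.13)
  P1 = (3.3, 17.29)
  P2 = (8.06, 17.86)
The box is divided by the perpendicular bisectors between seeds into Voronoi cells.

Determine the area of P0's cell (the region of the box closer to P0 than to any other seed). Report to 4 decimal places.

1. box [0,51]×[0,22]: [(0, 0) (51, 0) (51, 22) (0, 22)]
2. ⊥bis P0·P1 via (15.265,14.21): [(11.6071, 0) (51, 0) (51, 22) (17.2703, 22)]  |A|=804.3488
3. ⊥bis P0·P2 via (17.645,14.495): [(12.5562, 0) (51, 0) (51, 22) (20.2798, 22)]  |A|=760.8037
4. canonical 4-gon: [(12.5562, 0) (51, 0) (51, 22) (20.2798, 22)]
5. shoelace: 760.8037

Area of P0's cell: 760.8037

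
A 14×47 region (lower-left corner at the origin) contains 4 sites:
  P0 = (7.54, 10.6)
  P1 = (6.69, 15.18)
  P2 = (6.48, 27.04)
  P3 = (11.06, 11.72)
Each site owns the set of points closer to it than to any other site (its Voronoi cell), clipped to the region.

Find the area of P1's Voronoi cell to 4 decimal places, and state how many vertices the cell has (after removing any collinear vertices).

Area of P1's cell: 100.1109 (5 vertices)

1. box [0,14]×[0,47]: [(0, 0) (14, 0) (14, 47) (0, 47)]
2. ⊥bis P1·P0 via (7.115,12.89): [(0, 11.5695) (14, 14.1678) (14, 47) (0, 47)]  |A|=477.8388
3. ⊥bis P1·P2 via (6.585,21.11): [(0, 20.9934) (0, 11.5695) (14, 14.1678) (14, 21.2413)]  |A|=115.4817
4. ⊥bis P1·P3 via (8.875,13.45): [(0, 20.9934) (0, 11.5695) (8.6584, 13.1764) (14, 19.9229) (14, 21.2413)]  |A|=100.1109
5. canonical 5-gon: [(0, 20.9934) (0, 11.5695) (8.6584, 13.1764) (14, 19.9229) (14, 21.2413)]
6. shoelace: 100.1109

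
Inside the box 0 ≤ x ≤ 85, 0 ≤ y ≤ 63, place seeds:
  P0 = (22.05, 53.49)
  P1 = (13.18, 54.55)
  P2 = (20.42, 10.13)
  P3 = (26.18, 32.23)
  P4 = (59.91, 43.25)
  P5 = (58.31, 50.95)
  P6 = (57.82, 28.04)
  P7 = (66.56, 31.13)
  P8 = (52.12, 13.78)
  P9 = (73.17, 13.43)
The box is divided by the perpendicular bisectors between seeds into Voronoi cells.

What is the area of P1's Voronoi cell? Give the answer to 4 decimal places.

1. box [0,85]×[0,63]: [(0, 0) (85, 0) (85, 63) (0, 63)]
2. ⊥bis P1·P0 via (17.615,54.02): [(0, 0) (11.1594, 0) (18.6881, 63) (0, 63)]  |A|=940.1976
3. ⊥bis P1·P2 via (16.8,32.34): [(0, 29.6018) (14.9889, 32.0448) (18.6881, 63) (0, 63)]  |A|=539.5485
4. ⊥bis P1·P3 via (19.68,43.39): [(0, 31.9276) (16.0952, 41.3021) (18.6881, 63) (0, 63)]  |A|=452.8045
5. ⊥bis P1·P4 via (36.545,48.9): [(0, 31.9276) (16.0952, 41.3021) (18.6881, 63) (0, 63)]  |A|=452.8045
6. ⊥bis P1·P5 via (35.745,52.75): [(0, 31.9276) (16.0952, 41.3021) (18.6881, 63) (0, 63)]  |A|=452.8045
7. ⊥bis P1·P6 via (35.5,41.295): [(0, 31.9276) (16.0952, 41.3021) (18.6881, 63) (0, 63)]  |A|=452.8045
8. ⊥bis P1·P7 via (39.87,42.84): [(0, 31.9276) (16.0952, 41.3021) (18.6881, 63) (0, 63)]  |A|=452.8045
9. ⊥bis P1·P8 via (32.65,34.165): [(0, 31.9276) (16.0952, 41.3021) (18.6881, 63) (0, 63)]  |A|=452.8045
10. ⊥bis P1·P9 via (43.175,33.99): [(0, 31.9276) (16.0952, 41.3021) (18.6881, 63) (0, 63)]  |A|=452.8045
11. canonical 4-gon: [(0, 31.9276) (16.0952, 41.3021) (18.6881, 63) (0, 63)]
12. shoelace: 452.8045

Area of P1's cell: 452.8045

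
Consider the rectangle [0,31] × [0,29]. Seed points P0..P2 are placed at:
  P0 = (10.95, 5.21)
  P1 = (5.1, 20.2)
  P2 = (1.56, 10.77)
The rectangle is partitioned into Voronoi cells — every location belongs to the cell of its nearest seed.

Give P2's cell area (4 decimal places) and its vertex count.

Area of P2's cell: 88.3456 (4 vertices)

1. box [0,31]×[0,29]: [(0, 0) (31, 0) (31, 29) (0, 29)]
2. ⊥bis P2·P0 via (6.255,7.99): [(0, 0) (1.524, 0) (18.6954, 29) (0, 29)]  |A|=293.1812
3. ⊥bis P2·P1 via (3.33,15.485): [(0, 16.7351) (0, 0) (1.524, 0) (9.3539, 13.2236)]  |A|=88.3456
4. canonical 4-gon: [(0, 16.7351) (0, 0) (1.524, 0) (9.3539, 13.2236)]
5. shoelace: 88.3456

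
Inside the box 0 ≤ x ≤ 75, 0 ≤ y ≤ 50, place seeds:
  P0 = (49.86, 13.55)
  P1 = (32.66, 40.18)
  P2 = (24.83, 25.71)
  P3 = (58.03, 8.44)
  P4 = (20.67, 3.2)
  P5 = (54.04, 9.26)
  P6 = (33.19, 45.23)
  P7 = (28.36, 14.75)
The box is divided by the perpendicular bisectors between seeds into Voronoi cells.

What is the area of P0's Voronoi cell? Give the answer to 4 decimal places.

Area of P0's cell: 638.3850

1. box [0,75]×[0,50]: [(0, 0) (75, 0) (75, 50) (0, 50)]
2. ⊥bis P0·P1 via (41.26,26.865): [(0, 0.2157) (0, 0) (75, 0) (75, 48.6573)]  |A|=1832.7346
3. ⊥bis P0·P2 via (37.345,19.63): [(40.6769, 26.4884) (27.8084, 0) (75, 0) (75, 48.6573)]  |A|=1460.0482
4. ⊥bis P0·P3 via (53.945,10.995): [(40.6769, 26.4884) (27.8084, 0) (47.0681, 0) (75, 44.6583) (75, 48.6573)]  |A|=836.3525
5. ⊥bis P0·P4 via (35.265,8.375): [(40.6769, 26.4884) (33.8356, 12.4063) (38.2346, 0) (47.0681, 0) (75, 44.6583) (75, 48.6573)]  |A|=771.6775
6. ⊥bis P0·P5 via (51.95,11.405): [(40.6769, 26.4884) (33.8356, 12.4063) (38.2346, 0) (40.2449, 0) (57.7144, 17.0216) (75, 44.6583) (75, 48.6573)]  |A|=713.6067
7. ⊥bis P0·P6 via (41.525,29.39): [(61.1914, 39.7384) (40.6769, 26.4884) (33.8356, 12.4063) (38.2346, 0) (40.2449, 0) (57.7144, 17.0216) (75, 44.6583) (75, 47.0045)]  |A|=702.1957
8. ⊥bis P0·P7 via (39.11,14.15): [(61.1914, 39.7384) (40.6769, 26.4884) (39.6847, 24.4459) (38.3202, 0) (40.2449, 0) (57.7144, 17.0216) (75, 44.6583) (75, 47.0045)]  |A|=638.385
9. canonical 8-gon: [(61.1914, 39.7384) (40.6769, 26.4884) (39.6847, 24.4459) (38.3202, 0) (40.2449, 0) (57.7144, 17.0216) (75, 44.6583) (75, 47.0045)]
10. shoelace: 638.385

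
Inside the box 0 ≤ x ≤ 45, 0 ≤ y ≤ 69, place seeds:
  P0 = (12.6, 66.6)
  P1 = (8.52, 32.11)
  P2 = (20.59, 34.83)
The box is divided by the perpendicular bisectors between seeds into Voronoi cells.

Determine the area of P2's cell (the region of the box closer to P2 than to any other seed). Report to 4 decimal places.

Area of P2's cell: 1548.5819

1. box [0,45]×[0,69]: [(0, 0) (45, 0) (45, 69) (0, 69)]
2. ⊥bis P2·P0 via (16.595,50.715): [(0, 46.5414) (0, 0) (45, 0) (45, 57.8587)]  |A|=2349.0035
3. ⊥bis P2·P1 via (14.555,33.47): [(10.9867, 49.3045) (22.0975, 0) (45, 0) (45, 57.8587)]  |A|=1548.5819
4. canonical 4-gon: [(10.9867, 49.3045) (22.0975, 0) (45, 0) (45, 57.8587)]
5. shoelace: 1548.5819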